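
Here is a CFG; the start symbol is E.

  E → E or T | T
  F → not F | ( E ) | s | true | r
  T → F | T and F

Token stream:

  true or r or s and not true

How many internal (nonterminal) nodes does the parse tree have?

[E [E [E [T [F true]]] or [T [F r]]] or [T [T [F s]] and [F not [F true]]]]

12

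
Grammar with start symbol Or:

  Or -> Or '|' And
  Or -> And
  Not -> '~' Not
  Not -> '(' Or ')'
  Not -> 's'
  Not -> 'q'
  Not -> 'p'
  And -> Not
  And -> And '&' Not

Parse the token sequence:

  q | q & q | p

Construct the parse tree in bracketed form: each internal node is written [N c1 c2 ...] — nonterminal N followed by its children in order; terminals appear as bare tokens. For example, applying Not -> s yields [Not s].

[Or [Or [Or [And [Not q]]] | [And [And [Not q]] & [Not q]]] | [And [Not p]]]

Or
Or | And
Or | And | And
And | And | And
Not | And | And
q | And | And
q | And & Not | And
q | Not & Not | And
q | q & Not | And
q | q & q | And
q | q & q | Not
q | q & q | p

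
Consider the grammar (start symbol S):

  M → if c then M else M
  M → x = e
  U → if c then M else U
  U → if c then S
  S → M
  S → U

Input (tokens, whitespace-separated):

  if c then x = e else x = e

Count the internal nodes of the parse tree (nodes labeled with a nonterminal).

[S [M if c then [M x = e] else [M x = e]]]

4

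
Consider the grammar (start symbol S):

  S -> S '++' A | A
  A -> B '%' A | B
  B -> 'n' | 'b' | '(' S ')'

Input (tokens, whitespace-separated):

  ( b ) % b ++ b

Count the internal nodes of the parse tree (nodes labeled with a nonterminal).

11

[S [S [A [B ( [S [A [B b]]] )] % [A [B b]]]] ++ [A [B b]]]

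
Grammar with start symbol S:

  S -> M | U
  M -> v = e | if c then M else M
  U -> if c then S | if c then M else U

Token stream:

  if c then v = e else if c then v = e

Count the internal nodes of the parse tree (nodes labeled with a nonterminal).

[S [U if c then [M v = e] else [U if c then [S [M v = e]]]]]

6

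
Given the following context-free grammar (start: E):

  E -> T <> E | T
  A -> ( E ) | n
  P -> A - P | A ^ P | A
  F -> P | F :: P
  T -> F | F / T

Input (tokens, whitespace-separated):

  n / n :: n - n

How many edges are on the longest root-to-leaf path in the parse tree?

[E [T [F [P [A n]]] / [T [F [F [P [A n]]] :: [P [A n] - [P [A n]]]]]]]

7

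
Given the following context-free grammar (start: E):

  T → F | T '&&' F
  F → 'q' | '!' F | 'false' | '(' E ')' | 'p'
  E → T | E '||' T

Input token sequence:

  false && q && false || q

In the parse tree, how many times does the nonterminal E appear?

[E [E [T [T [T [F false]] && [F q]] && [F false]]] || [T [F q]]]

2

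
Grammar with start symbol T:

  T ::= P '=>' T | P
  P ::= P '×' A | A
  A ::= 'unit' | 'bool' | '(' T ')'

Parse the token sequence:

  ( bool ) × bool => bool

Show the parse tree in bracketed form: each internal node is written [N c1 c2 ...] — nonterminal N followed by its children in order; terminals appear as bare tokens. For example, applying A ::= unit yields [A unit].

T
P => T
P × A => T
A × A => T
( T ) × A => T
( P ) × A => T
( A ) × A => T
( bool ) × A => T
( bool ) × bool => T
( bool ) × bool => P
( bool ) × bool => A
( bool ) × bool => bool

[T [P [P [A ( [T [P [A bool]]] )]] × [A bool]] => [T [P [A bool]]]]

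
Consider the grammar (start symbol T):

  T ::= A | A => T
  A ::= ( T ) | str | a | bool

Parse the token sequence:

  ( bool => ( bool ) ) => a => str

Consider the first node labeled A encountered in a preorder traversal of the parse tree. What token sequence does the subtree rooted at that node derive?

[T [A ( [T [A bool] => [T [A ( [T [A bool]] )]]] )] => [T [A a] => [T [A str]]]]

( bool => ( bool ) )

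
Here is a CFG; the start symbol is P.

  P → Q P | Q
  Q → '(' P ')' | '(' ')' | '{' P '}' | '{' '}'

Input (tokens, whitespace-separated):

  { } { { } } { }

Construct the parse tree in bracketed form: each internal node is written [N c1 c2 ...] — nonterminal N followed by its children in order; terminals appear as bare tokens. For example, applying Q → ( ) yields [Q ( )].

[P [Q { }] [P [Q { [P [Q { }]] }] [P [Q { }]]]]

P
Q P
{ } P
{ } Q P
{ } { P } P
{ } { Q } P
{ } { { } } P
{ } { { } } Q
{ } { { } } { }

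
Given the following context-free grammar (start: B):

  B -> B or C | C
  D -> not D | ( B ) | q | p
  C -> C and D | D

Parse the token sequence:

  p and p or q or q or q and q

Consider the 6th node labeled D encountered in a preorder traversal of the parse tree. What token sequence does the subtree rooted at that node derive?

[B [B [B [B [C [C [D p]] and [D p]]] or [C [D q]]] or [C [D q]]] or [C [C [D q]] and [D q]]]

q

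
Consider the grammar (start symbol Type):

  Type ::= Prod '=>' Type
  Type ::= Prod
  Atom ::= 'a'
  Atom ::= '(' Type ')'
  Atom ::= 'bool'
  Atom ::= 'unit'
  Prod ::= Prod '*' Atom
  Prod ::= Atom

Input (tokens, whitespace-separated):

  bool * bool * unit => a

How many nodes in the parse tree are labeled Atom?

4

[Type [Prod [Prod [Prod [Atom bool]] * [Atom bool]] * [Atom unit]] => [Type [Prod [Atom a]]]]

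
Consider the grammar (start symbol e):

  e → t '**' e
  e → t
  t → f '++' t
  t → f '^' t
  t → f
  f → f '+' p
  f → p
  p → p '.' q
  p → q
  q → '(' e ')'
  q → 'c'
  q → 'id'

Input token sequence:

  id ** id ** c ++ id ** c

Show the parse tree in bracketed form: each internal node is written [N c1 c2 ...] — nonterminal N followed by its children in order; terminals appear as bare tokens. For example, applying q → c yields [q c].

[e [t [f [p [q id]]]] ** [e [t [f [p [q id]]]] ** [e [t [f [p [q c]]] ++ [t [f [p [q id]]]]] ** [e [t [f [p [q c]]]]]]]]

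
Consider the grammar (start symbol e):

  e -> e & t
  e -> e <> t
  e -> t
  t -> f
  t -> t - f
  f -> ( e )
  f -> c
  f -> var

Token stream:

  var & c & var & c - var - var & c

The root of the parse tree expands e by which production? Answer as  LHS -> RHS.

e -> e & t

[e [e [e [e [e [t [f var]]] & [t [f c]]] & [t [f var]]] & [t [t [t [f c]] - [f var]] - [f var]]] & [t [f c]]]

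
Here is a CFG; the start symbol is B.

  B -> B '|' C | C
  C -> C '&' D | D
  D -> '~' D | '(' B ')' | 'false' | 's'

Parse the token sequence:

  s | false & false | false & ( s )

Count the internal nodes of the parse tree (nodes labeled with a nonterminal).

16

[B [B [B [C [D s]]] | [C [C [D false]] & [D false]]] | [C [C [D false]] & [D ( [B [C [D s]]] )]]]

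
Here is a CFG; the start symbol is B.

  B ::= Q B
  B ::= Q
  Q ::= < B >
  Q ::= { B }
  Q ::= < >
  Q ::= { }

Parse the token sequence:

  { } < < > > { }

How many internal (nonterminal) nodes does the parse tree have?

8

[B [Q { }] [B [Q < [B [Q < >]] >] [B [Q { }]]]]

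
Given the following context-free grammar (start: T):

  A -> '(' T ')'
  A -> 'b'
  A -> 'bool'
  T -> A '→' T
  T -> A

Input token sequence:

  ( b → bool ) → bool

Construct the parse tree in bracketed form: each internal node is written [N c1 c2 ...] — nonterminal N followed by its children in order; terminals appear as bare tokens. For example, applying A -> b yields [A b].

T
A → T
( T ) → T
( A → T ) → T
( b → T ) → T
( b → A ) → T
( b → bool ) → T
( b → bool ) → A
( b → bool ) → bool

[T [A ( [T [A b] → [T [A bool]]] )] → [T [A bool]]]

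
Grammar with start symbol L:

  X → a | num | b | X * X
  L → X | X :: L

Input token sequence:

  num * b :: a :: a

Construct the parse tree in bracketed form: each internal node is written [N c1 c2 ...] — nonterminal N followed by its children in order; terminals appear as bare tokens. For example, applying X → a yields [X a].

L
X :: L
X * X :: L
num * X :: L
num * b :: L
num * b :: X :: L
num * b :: a :: L
num * b :: a :: X
num * b :: a :: a

[L [X [X num] * [X b]] :: [L [X a] :: [L [X a]]]]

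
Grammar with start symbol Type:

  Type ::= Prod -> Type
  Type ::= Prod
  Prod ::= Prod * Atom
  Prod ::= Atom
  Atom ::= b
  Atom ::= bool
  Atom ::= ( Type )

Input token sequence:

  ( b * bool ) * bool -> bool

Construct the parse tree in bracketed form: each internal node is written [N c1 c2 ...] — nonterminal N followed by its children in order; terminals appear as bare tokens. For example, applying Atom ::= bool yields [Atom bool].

Type
Prod -> Type
Prod * Atom -> Type
Atom * Atom -> Type
( Type ) * Atom -> Type
( Prod ) * Atom -> Type
( Prod * Atom ) * Atom -> Type
( Atom * Atom ) * Atom -> Type
( b * Atom ) * Atom -> Type
( b * bool ) * Atom -> Type
( b * bool ) * bool -> Type
( b * bool ) * bool -> Prod
( b * bool ) * bool -> Atom
( b * bool ) * bool -> bool

[Type [Prod [Prod [Atom ( [Type [Prod [Prod [Atom b]] * [Atom bool]]] )]] * [Atom bool]] -> [Type [Prod [Atom bool]]]]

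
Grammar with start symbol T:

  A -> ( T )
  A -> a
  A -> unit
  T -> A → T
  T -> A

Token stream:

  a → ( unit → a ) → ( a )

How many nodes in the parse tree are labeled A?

[T [A a] → [T [A ( [T [A unit] → [T [A a]]] )] → [T [A ( [T [A a]] )]]]]

6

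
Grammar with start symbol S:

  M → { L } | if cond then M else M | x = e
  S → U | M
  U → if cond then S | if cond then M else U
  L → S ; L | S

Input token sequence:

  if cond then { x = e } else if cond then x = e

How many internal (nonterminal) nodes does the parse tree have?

[S [U if cond then [M { [L [S [M x = e]]] }] else [U if cond then [S [M x = e]]]]]

9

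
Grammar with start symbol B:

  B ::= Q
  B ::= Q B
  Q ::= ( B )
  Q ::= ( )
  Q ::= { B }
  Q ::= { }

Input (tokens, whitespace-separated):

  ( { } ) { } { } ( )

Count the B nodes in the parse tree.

5

[B [Q ( [B [Q { }]] )] [B [Q { }] [B [Q { }] [B [Q ( )]]]]]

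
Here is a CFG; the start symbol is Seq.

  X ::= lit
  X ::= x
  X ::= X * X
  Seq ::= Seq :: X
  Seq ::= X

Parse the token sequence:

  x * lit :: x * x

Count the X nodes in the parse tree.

[Seq [Seq [X [X x] * [X lit]]] :: [X [X x] * [X x]]]

6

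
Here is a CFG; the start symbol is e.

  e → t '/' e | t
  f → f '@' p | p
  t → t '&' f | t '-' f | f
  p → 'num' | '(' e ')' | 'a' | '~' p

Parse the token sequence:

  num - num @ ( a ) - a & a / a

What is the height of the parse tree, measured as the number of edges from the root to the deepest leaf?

10

[e [t [t [t [t [f [p num]]] - [f [f [p num]] @ [p ( [e [t [f [p a]]]] )]]] - [f [p a]]] & [f [p a]]] / [e [t [f [p a]]]]]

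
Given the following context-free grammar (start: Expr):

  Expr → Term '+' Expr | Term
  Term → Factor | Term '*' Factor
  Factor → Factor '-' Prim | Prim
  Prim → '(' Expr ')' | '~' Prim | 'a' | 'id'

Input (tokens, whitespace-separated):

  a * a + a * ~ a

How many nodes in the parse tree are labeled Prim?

5

[Expr [Term [Term [Factor [Prim a]]] * [Factor [Prim a]]] + [Expr [Term [Term [Factor [Prim a]]] * [Factor [Prim ~ [Prim a]]]]]]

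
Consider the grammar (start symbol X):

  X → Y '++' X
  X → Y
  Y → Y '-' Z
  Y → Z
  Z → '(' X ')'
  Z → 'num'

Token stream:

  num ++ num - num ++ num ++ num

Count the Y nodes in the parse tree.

5

[X [Y [Z num]] ++ [X [Y [Y [Z num]] - [Z num]] ++ [X [Y [Z num]] ++ [X [Y [Z num]]]]]]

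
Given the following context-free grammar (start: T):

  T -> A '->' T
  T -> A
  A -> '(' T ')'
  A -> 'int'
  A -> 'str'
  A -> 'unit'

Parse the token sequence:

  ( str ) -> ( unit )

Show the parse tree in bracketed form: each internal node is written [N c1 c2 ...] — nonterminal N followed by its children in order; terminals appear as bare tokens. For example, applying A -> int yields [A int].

[T [A ( [T [A str]] )] -> [T [A ( [T [A unit]] )]]]

T
A -> T
( T ) -> T
( A ) -> T
( str ) -> T
( str ) -> A
( str ) -> ( T )
( str ) -> ( A )
( str ) -> ( unit )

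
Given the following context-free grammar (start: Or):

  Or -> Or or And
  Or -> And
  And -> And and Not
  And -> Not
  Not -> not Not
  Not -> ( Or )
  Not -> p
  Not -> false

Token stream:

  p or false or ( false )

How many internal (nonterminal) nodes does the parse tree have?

[Or [Or [Or [And [Not p]]] or [And [Not false]]] or [And [Not ( [Or [And [Not false]]] )]]]

12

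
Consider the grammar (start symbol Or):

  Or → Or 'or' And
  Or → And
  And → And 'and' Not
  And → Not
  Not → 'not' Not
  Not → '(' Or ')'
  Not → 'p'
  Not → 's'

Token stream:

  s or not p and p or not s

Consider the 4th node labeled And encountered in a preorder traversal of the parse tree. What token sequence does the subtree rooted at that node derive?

[Or [Or [Or [And [Not s]]] or [And [And [Not not [Not p]]] and [Not p]]] or [And [Not not [Not s]]]]

not s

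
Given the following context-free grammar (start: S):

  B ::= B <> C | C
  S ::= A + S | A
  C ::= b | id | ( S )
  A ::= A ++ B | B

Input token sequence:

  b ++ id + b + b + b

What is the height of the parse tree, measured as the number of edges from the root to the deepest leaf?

7

[S [A [A [B [C b]]] ++ [B [C id]]] + [S [A [B [C b]]] + [S [A [B [C b]]] + [S [A [B [C b]]]]]]]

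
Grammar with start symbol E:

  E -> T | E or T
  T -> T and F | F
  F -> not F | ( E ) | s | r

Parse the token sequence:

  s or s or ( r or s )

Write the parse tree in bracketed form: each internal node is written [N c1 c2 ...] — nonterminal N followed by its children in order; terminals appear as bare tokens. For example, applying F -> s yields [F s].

E
E or T
E or T or T
T or T or T
F or T or T
s or T or T
s or F or T
s or s or T
s or s or F
s or s or ( E )
s or s or ( E or T )
s or s or ( T or T )
s or s or ( F or T )
s or s or ( r or T )
s or s or ( r or F )
s or s or ( r or s )

[E [E [E [T [F s]]] or [T [F s]]] or [T [F ( [E [E [T [F r]]] or [T [F s]]] )]]]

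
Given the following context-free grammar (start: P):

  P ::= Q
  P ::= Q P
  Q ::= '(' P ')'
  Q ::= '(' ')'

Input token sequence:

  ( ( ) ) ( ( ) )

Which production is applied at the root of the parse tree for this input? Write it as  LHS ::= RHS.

[P [Q ( [P [Q ( )]] )] [P [Q ( [P [Q ( )]] )]]]

P ::= Q P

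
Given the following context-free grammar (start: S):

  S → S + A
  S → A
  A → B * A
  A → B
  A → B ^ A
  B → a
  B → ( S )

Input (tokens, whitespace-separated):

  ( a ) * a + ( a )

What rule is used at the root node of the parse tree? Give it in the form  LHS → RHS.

S → S + A

[S [S [A [B ( [S [A [B a]]] )] * [A [B a]]]] + [A [B ( [S [A [B a]]] )]]]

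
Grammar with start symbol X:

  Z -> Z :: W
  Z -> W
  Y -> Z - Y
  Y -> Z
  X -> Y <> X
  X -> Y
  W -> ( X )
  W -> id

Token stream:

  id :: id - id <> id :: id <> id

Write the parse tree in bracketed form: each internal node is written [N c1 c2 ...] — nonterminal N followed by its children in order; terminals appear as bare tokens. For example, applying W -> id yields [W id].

X
Y <> X
Z - Y <> X
Z :: W - Y <> X
W :: W - Y <> X
id :: W - Y <> X
id :: id - Y <> X
id :: id - Z <> X
id :: id - W <> X
id :: id - id <> X
id :: id - id <> Y <> X
id :: id - id <> Z <> X
id :: id - id <> Z :: W <> X
id :: id - id <> W :: W <> X
id :: id - id <> id :: W <> X
id :: id - id <> id :: id <> X
id :: id - id <> id :: id <> Y
id :: id - id <> id :: id <> Z
id :: id - id <> id :: id <> W
id :: id - id <> id :: id <> id

[X [Y [Z [Z [W id]] :: [W id]] - [Y [Z [W id]]]] <> [X [Y [Z [Z [W id]] :: [W id]]] <> [X [Y [Z [W id]]]]]]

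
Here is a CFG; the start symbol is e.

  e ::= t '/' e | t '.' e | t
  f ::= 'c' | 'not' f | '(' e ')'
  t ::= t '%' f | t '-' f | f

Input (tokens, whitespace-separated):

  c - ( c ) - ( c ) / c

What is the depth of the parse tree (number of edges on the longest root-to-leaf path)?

7

[e [t [t [t [f c]] - [f ( [e [t [f c]]] )]] - [f ( [e [t [f c]]] )]] / [e [t [f c]]]]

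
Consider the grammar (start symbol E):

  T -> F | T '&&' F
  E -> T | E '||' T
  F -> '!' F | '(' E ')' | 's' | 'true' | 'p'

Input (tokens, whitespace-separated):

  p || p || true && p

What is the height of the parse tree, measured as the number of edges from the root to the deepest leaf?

[E [E [E [T [F p]]] || [T [F p]]] || [T [T [F true]] && [F p]]]

5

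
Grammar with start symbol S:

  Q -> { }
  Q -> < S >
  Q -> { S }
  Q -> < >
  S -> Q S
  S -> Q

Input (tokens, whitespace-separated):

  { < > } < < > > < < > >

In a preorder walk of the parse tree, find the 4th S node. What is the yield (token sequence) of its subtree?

[S [Q { [S [Q < >]] }] [S [Q < [S [Q < >]] >] [S [Q < [S [Q < >]] >]]]]

< >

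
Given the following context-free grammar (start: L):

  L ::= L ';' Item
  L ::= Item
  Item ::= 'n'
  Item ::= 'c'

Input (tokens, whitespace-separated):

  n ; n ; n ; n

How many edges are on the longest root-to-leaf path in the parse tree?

[L [L [L [L [Item n]] ; [Item n]] ; [Item n]] ; [Item n]]

5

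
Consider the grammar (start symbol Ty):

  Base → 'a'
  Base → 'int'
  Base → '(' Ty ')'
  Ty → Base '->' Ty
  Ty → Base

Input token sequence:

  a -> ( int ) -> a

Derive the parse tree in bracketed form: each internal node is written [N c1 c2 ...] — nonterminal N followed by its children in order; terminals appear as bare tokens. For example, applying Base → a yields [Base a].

[Ty [Base a] -> [Ty [Base ( [Ty [Base int]] )] -> [Ty [Base a]]]]

Ty
Base -> Ty
a -> Ty
a -> Base -> Ty
a -> ( Ty ) -> Ty
a -> ( Base ) -> Ty
a -> ( int ) -> Ty
a -> ( int ) -> Base
a -> ( int ) -> a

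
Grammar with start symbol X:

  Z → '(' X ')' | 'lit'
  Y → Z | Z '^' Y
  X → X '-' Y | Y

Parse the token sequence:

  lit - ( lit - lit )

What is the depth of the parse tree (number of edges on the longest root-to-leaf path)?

7

[X [X [Y [Z lit]]] - [Y [Z ( [X [X [Y [Z lit]]] - [Y [Z lit]]] )]]]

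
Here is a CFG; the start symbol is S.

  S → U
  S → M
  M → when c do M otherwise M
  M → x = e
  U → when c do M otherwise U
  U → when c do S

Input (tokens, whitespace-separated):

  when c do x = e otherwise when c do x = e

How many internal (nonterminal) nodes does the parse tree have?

[S [U when c do [M x = e] otherwise [U when c do [S [M x = e]]]]]

6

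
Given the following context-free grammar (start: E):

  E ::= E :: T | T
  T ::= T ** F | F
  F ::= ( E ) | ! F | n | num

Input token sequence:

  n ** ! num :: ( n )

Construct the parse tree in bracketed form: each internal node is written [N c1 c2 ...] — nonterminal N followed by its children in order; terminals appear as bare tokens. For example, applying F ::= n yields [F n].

E
E :: T
T :: T
T ** F :: T
F ** F :: T
n ** F :: T
n ** ! F :: T
n ** ! num :: T
n ** ! num :: F
n ** ! num :: ( E )
n ** ! num :: ( T )
n ** ! num :: ( F )
n ** ! num :: ( n )

[E [E [T [T [F n]] ** [F ! [F num]]]] :: [T [F ( [E [T [F n]]] )]]]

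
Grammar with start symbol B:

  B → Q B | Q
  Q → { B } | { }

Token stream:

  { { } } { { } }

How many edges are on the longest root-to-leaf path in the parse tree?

5

[B [Q { [B [Q { }]] }] [B [Q { [B [Q { }]] }]]]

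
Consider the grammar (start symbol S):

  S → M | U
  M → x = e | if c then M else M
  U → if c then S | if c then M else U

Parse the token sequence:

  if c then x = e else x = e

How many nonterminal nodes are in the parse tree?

[S [M if c then [M x = e] else [M x = e]]]

4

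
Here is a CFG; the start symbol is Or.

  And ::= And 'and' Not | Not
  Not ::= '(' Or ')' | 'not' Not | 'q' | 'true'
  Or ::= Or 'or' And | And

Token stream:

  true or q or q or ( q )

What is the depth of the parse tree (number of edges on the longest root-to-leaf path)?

[Or [Or [Or [Or [And [Not true]]] or [And [Not q]]] or [And [Not q]]] or [And [Not ( [Or [And [Not q]]] )]]]

6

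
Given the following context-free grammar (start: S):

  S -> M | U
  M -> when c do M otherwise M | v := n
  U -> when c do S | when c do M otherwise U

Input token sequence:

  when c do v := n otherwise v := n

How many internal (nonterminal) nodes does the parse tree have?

[S [M when c do [M v := n] otherwise [M v := n]]]

4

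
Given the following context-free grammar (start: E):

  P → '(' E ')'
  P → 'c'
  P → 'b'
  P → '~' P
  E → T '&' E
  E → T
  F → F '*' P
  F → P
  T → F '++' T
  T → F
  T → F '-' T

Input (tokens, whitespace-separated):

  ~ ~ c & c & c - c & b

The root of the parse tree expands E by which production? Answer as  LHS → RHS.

[E [T [F [P ~ [P ~ [P c]]]]] & [E [T [F [P c]]] & [E [T [F [P c]] - [T [F [P c]]]] & [E [T [F [P b]]]]]]]

E → T '&' E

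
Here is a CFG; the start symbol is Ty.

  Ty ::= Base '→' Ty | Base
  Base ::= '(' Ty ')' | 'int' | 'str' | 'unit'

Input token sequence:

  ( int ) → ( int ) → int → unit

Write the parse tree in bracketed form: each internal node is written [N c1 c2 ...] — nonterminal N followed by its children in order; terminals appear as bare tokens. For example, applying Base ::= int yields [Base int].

[Ty [Base ( [Ty [Base int]] )] → [Ty [Base ( [Ty [Base int]] )] → [Ty [Base int] → [Ty [Base unit]]]]]

Ty
Base → Ty
( Ty ) → Ty
( Base ) → Ty
( int ) → Ty
( int ) → Base → Ty
( int ) → ( Ty ) → Ty
( int ) → ( Base ) → Ty
( int ) → ( int ) → Ty
( int ) → ( int ) → Base → Ty
( int ) → ( int ) → int → Ty
( int ) → ( int ) → int → Base
( int ) → ( int ) → int → unit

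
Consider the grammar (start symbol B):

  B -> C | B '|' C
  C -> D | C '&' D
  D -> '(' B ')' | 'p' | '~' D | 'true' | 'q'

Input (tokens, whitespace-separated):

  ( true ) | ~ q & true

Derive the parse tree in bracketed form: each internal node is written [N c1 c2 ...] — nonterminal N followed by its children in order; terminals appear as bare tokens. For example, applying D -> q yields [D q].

[B [B [C [D ( [B [C [D true]]] )]]] | [C [C [D ~ [D q]]] & [D true]]]

B
B | C
C | C
D | C
( B ) | C
( C ) | C
( D ) | C
( true ) | C
( true ) | C & D
( true ) | D & D
( true ) | ~ D & D
( true ) | ~ q & D
( true ) | ~ q & true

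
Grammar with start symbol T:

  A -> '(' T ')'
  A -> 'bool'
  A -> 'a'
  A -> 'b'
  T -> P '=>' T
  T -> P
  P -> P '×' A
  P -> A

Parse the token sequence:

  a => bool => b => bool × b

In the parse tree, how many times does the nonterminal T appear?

[T [P [A a]] => [T [P [A bool]] => [T [P [A b]] => [T [P [P [A bool]] × [A b]]]]]]

4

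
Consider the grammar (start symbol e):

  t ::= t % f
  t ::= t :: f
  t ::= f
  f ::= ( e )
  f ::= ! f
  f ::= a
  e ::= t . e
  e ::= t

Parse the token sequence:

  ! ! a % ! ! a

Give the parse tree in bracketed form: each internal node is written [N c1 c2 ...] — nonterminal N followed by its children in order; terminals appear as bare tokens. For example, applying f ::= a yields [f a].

e
t
t % f
f % f
! f % f
! ! f % f
! ! a % f
! ! a % ! f
! ! a % ! ! f
! ! a % ! ! a

[e [t [t [f ! [f ! [f a]]]] % [f ! [f ! [f a]]]]]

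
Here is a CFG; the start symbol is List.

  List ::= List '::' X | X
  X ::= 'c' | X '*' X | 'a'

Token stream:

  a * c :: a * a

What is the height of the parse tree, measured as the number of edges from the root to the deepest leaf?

4

[List [List [X [X a] * [X c]]] :: [X [X a] * [X a]]]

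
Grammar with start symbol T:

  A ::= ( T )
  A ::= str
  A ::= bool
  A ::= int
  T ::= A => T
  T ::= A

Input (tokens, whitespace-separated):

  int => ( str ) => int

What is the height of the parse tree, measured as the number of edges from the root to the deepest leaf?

5

[T [A int] => [T [A ( [T [A str]] )] => [T [A int]]]]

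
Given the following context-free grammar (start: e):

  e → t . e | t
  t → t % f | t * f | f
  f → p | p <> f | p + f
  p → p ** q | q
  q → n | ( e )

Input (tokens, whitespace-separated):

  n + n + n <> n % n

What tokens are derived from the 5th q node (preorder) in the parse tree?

[e [t [t [f [p [q n]] + [f [p [q n]] + [f [p [q n]] <> [f [p [q n]]]]]]] % [f [p [q n]]]]]

n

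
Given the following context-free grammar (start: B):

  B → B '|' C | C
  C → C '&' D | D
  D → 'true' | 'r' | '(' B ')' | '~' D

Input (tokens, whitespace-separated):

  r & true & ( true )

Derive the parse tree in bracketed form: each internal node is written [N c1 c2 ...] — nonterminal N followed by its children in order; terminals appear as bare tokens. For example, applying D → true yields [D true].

[B [C [C [C [D r]] & [D true]] & [D ( [B [C [D true]]] )]]]

B
C
C & D
C & D & D
D & D & D
r & D & D
r & true & D
r & true & ( B )
r & true & ( C )
r & true & ( D )
r & true & ( true )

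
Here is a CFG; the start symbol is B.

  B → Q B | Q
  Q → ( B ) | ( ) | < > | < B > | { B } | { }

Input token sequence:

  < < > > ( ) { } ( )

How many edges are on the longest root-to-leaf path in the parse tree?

[B [Q < [B [Q < >]] >] [B [Q ( )] [B [Q { }] [B [Q ( )]]]]]

5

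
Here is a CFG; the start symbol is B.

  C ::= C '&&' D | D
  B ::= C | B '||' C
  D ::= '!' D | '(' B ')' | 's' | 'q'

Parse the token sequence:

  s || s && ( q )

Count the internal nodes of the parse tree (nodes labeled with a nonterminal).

[B [B [C [D s]]] || [C [C [D s]] && [D ( [B [C [D q]]] )]]]

11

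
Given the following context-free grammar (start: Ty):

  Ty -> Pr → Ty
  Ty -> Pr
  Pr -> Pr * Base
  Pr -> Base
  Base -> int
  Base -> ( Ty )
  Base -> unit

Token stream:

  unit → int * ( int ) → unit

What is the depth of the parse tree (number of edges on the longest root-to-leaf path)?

[Ty [Pr [Base unit]] → [Ty [Pr [Pr [Base int]] * [Base ( [Ty [Pr [Base int]]] )]] → [Ty [Pr [Base unit]]]]]

7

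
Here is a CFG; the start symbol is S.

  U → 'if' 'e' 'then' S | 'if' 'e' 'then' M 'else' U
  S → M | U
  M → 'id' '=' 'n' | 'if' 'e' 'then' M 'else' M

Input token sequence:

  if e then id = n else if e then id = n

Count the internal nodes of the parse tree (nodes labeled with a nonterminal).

6

[S [U if e then [M id = n] else [U if e then [S [M id = n]]]]]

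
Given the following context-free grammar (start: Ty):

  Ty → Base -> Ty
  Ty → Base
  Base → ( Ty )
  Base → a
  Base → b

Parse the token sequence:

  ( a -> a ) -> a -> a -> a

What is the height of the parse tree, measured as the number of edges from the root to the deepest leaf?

[Ty [Base ( [Ty [Base a] -> [Ty [Base a]]] )] -> [Ty [Base a] -> [Ty [Base a] -> [Ty [Base a]]]]]

5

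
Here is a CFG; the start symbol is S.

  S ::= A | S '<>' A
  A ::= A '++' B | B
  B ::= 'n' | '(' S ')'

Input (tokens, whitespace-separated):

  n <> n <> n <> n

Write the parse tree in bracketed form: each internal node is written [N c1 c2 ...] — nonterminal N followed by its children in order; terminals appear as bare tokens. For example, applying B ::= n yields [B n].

[S [S [S [S [A [B n]]] <> [A [B n]]] <> [A [B n]]] <> [A [B n]]]

S
S <> A
S <> A <> A
S <> A <> A <> A
A <> A <> A <> A
B <> A <> A <> A
n <> A <> A <> A
n <> B <> A <> A
n <> n <> A <> A
n <> n <> B <> A
n <> n <> n <> A
n <> n <> n <> B
n <> n <> n <> n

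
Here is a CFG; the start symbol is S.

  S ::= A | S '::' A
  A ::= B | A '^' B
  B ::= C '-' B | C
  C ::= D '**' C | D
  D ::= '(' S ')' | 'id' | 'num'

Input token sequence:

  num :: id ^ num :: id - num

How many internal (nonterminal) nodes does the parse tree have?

[S [S [S [A [B [C [D num]]]]] :: [A [A [B [C [D id]]]] ^ [B [C [D num]]]]] :: [A [B [C [D id]] - [B [C [D num]]]]]]

22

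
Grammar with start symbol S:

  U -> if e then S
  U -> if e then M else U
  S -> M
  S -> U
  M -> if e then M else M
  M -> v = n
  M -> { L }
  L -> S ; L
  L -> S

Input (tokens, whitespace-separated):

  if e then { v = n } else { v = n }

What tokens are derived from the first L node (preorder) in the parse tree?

v = n

[S [M if e then [M { [L [S [M v = n]]] }] else [M { [L [S [M v = n]]] }]]]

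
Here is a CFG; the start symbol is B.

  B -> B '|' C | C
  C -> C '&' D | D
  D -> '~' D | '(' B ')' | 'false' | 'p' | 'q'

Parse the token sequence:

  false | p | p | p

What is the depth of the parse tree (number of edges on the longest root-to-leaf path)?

[B [B [B [B [C [D false]]] | [C [D p]]] | [C [D p]]] | [C [D p]]]

6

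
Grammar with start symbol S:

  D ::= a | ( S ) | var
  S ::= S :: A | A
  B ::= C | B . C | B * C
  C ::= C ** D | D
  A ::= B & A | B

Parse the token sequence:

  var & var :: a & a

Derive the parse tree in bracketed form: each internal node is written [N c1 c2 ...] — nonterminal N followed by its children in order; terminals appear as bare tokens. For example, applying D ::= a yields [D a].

S
S :: A
A :: A
B & A :: A
C & A :: A
D & A :: A
var & A :: A
var & B :: A
var & C :: A
var & D :: A
var & var :: A
var & var :: B & A
var & var :: C & A
var & var :: D & A
var & var :: a & A
var & var :: a & B
var & var :: a & C
var & var :: a & D
var & var :: a & a

[S [S [A [B [C [D var]]] & [A [B [C [D var]]]]]] :: [A [B [C [D a]]] & [A [B [C [D a]]]]]]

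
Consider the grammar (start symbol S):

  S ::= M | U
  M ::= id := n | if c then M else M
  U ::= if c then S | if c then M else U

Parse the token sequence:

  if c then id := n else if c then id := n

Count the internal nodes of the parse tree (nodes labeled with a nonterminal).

[S [U if c then [M id := n] else [U if c then [S [M id := n]]]]]

6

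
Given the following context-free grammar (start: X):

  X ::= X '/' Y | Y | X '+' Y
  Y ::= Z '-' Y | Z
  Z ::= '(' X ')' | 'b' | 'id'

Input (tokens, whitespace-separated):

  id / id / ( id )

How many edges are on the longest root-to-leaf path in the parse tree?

[X [X [X [Y [Z id]]] / [Y [Z id]]] / [Y [Z ( [X [Y [Z id]]] )]]]

6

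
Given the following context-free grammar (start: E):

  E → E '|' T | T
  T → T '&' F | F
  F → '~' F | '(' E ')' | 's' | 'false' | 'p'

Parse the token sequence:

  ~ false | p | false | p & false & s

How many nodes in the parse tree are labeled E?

[E [E [E [E [T [F ~ [F false]]]] | [T [F p]]] | [T [F false]]] | [T [T [T [F p]] & [F false]] & [F s]]]

4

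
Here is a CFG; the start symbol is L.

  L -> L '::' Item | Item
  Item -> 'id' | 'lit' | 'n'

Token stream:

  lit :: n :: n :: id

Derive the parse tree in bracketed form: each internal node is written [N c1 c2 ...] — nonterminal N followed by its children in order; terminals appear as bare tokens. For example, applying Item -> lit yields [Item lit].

L
L :: Item
L :: Item :: Item
L :: Item :: Item :: Item
Item :: Item :: Item :: Item
lit :: Item :: Item :: Item
lit :: n :: Item :: Item
lit :: n :: n :: Item
lit :: n :: n :: id

[L [L [L [L [Item lit]] :: [Item n]] :: [Item n]] :: [Item id]]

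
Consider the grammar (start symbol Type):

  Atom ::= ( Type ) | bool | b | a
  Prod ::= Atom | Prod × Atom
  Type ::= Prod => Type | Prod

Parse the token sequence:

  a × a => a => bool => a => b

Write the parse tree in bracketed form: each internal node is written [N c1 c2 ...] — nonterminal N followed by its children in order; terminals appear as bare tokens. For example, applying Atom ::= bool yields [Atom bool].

Type
Prod => Type
Prod × Atom => Type
Atom × Atom => Type
a × Atom => Type
a × a => Type
a × a => Prod => Type
a × a => Atom => Type
a × a => a => Type
a × a => a => Prod => Type
a × a => a => Atom => Type
a × a => a => bool => Type
a × a => a => bool => Prod => Type
a × a => a => bool => Atom => Type
a × a => a => bool => a => Type
a × a => a => bool => a => Prod
a × a => a => bool => a => Atom
a × a => a => bool => a => b

[Type [Prod [Prod [Atom a]] × [Atom a]] => [Type [Prod [Atom a]] => [Type [Prod [Atom bool]] => [Type [Prod [Atom a]] => [Type [Prod [Atom b]]]]]]]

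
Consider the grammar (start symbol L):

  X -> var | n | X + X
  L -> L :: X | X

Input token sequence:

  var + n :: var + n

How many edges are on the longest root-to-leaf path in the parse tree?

4

[L [L [X [X var] + [X n]]] :: [X [X var] + [X n]]]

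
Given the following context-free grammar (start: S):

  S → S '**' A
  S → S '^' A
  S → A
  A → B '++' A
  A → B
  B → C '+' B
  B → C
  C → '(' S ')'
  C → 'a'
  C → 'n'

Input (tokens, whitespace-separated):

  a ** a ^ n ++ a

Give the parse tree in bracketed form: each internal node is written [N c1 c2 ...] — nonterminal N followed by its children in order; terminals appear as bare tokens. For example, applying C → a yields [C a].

S
S ^ A
S ** A ^ A
A ** A ^ A
B ** A ^ A
C ** A ^ A
a ** A ^ A
a ** B ^ A
a ** C ^ A
a ** a ^ A
a ** a ^ B ++ A
a ** a ^ C ++ A
a ** a ^ n ++ A
a ** a ^ n ++ B
a ** a ^ n ++ C
a ** a ^ n ++ a

[S [S [S [A [B [C a]]]] ** [A [B [C a]]]] ^ [A [B [C n]] ++ [A [B [C a]]]]]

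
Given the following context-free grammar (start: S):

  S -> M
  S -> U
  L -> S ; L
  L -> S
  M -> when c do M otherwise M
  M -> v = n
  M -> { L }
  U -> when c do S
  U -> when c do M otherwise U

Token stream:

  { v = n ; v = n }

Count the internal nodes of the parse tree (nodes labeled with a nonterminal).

[S [M { [L [S [M v = n]] ; [L [S [M v = n]]]] }]]

8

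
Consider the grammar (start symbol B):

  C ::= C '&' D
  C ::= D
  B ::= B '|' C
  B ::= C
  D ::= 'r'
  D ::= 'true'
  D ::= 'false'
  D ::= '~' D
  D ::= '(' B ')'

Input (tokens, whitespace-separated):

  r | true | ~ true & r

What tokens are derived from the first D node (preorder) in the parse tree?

r

[B [B [B [C [D r]]] | [C [D true]]] | [C [C [D ~ [D true]]] & [D r]]]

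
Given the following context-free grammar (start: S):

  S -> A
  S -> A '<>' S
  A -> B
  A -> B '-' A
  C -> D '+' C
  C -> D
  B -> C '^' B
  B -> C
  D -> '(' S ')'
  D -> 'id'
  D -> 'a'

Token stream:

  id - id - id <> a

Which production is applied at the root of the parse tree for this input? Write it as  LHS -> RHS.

S -> A '<>' S

[S [A [B [C [D id]]] - [A [B [C [D id]]] - [A [B [C [D id]]]]]] <> [S [A [B [C [D a]]]]]]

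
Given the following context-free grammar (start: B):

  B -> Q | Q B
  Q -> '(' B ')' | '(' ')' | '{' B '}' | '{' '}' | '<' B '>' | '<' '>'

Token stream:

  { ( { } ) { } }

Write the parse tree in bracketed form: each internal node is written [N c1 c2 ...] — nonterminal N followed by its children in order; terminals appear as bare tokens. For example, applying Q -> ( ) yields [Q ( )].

[B [Q { [B [Q ( [B [Q { }]] )] [B [Q { }]]] }]]

B
Q
{ B }
{ Q B }
{ ( B ) B }
{ ( Q ) B }
{ ( { } ) B }
{ ( { } ) Q }
{ ( { } ) { } }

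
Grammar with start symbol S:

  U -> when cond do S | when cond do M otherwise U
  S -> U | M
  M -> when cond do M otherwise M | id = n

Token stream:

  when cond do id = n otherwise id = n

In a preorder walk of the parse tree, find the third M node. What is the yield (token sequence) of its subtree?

[S [M when cond do [M id = n] otherwise [M id = n]]]

id = n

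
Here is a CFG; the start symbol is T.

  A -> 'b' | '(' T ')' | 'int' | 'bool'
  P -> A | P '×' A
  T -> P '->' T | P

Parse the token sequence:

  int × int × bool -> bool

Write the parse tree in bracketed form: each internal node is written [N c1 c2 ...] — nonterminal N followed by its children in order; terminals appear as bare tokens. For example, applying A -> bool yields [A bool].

[T [P [P [P [A int]] × [A int]] × [A bool]] -> [T [P [A bool]]]]

T
P -> T
P × A -> T
P × A × A -> T
A × A × A -> T
int × A × A -> T
int × int × A -> T
int × int × bool -> T
int × int × bool -> P
int × int × bool -> A
int × int × bool -> bool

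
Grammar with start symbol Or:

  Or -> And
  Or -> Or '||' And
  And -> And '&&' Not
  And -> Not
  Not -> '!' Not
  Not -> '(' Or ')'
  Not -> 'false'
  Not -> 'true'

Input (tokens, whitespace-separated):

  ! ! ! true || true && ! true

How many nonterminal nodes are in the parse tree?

[Or [Or [And [Not ! [Not ! [Not ! [Not true]]]]]] || [And [And [Not true]] && [Not ! [Not true]]]]

12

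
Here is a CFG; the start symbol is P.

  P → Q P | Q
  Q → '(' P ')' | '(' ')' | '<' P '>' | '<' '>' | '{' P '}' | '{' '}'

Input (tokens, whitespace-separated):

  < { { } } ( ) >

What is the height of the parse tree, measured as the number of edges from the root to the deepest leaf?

6

[P [Q < [P [Q { [P [Q { }]] }] [P [Q ( )]]] >]]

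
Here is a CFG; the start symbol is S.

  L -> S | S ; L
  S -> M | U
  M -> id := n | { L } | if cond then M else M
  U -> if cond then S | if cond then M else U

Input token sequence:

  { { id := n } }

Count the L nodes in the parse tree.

2

[S [M { [L [S [M { [L [S [M id := n]]] }]]] }]]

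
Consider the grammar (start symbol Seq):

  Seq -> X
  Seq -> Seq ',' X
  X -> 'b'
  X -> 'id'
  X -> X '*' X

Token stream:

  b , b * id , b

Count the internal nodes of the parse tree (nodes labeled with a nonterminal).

8

[Seq [Seq [Seq [X b]] , [X [X b] * [X id]]] , [X b]]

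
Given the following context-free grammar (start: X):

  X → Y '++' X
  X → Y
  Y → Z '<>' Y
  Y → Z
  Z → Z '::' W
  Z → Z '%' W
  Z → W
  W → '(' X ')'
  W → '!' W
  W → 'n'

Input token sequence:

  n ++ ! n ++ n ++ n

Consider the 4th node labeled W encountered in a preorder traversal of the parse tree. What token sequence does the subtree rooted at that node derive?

[X [Y [Z [W n]]] ++ [X [Y [Z [W ! [W n]]]] ++ [X [Y [Z [W n]]] ++ [X [Y [Z [W n]]]]]]]

n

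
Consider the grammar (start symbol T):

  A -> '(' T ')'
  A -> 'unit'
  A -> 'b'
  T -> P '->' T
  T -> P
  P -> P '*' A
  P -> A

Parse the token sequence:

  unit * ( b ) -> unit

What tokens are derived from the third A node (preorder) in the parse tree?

b

[T [P [P [A unit]] * [A ( [T [P [A b]]] )]] -> [T [P [A unit]]]]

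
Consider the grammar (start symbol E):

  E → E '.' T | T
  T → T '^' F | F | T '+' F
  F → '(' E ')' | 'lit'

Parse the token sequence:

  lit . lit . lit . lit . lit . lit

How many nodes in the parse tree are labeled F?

6

[E [E [E [E [E [E [T [F lit]]] . [T [F lit]]] . [T [F lit]]] . [T [F lit]]] . [T [F lit]]] . [T [F lit]]]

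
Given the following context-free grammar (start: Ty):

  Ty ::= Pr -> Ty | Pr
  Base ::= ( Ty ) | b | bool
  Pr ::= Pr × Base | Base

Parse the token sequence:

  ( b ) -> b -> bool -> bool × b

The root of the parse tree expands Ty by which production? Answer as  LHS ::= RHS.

Ty ::= Pr -> Ty

[Ty [Pr [Base ( [Ty [Pr [Base b]]] )]] -> [Ty [Pr [Base b]] -> [Ty [Pr [Base bool]] -> [Ty [Pr [Pr [Base bool]] × [Base b]]]]]]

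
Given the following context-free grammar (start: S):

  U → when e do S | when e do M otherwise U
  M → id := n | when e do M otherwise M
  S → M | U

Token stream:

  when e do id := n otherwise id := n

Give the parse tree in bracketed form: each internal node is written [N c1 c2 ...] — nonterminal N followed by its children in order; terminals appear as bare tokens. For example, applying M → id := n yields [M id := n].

S
M
when e do M otherwise M
when e do id := n otherwise M
when e do id := n otherwise id := n

[S [M when e do [M id := n] otherwise [M id := n]]]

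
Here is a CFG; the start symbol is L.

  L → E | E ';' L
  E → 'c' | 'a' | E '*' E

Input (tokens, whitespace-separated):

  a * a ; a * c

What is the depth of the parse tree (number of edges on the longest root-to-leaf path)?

[L [E [E a] * [E a]] ; [L [E [E a] * [E c]]]]

4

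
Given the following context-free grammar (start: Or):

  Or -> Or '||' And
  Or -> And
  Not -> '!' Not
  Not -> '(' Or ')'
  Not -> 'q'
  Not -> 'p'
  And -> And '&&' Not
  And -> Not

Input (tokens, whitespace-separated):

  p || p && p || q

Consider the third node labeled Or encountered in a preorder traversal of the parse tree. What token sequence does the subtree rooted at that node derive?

[Or [Or [Or [And [Not p]]] || [And [And [Not p]] && [Not p]]] || [And [Not q]]]

p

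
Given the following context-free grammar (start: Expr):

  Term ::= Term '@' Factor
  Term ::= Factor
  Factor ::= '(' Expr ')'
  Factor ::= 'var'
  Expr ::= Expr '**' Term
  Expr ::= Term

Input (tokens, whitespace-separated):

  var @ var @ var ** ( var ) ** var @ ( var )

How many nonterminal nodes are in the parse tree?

[Expr [Expr [Expr [Term [Term [Term [Factor var]] @ [Factor var]] @ [Factor var]]] ** [Term [Factor ( [Expr [Term [Factor var]]] )]]] ** [Term [Term [Factor var]] @ [Factor ( [Expr [Term [Factor var]]] )]]]

21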